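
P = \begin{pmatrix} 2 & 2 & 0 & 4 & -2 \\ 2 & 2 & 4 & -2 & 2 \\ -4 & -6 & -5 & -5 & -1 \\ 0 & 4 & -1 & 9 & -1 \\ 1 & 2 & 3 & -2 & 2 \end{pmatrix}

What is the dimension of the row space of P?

4

Row reduce to echelon form.
R2 ← R2 − R1: [0, 0, 4, -6, 4]
R3 ← R3 + (2)·R1: [0, -2, -5, 3, -5]
R5 ← R5 − (1/2)·R1: [0, 1, 3, -4, 3]
Swap R2 ↔ R3
R4 ← R4 + (2)·R2: [0, 0, -11, 15, -11]
R5 ← R5 + (1/2)·R2: [0, 0, 1/2, -5/2, 1/2]
R4 ← R4 + (11/4)·R3: [0, 0, 0, -3/2, 0]
R5 ← R5 − (1/8)·R3: [0, 0, 0, -7/4, 0]
R5 ← R5 − (7/6)·R4: [0, 0, 0, 0, 0]
Echelon form has 4 nonzero rows, so rank(P) = 4.
The row space has dimension equal to the rank: 4.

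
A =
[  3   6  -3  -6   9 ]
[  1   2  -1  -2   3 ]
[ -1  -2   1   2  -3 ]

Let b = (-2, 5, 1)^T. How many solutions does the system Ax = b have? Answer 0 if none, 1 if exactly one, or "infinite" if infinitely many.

Row reduce the augmented matrix [A | b].
R2 ← R2 − (1/3)·R1: [0, 0, 0, 0, 0, 17/3]
R3 ← R3 + (1/3)·R1: [0, 0, 0, 0, 0, 1/3]
R3 ← R3 − (1/17)·R2: [0, 0, 0, 0, 0, 0]
The echelon form has 2 nonzero rows; the last pivot sits in the augmented column, so rank(A) = 1 but rank([A|b]) = 2.
Since the ranks differ, the system is inconsistent.
It has no solutions.

0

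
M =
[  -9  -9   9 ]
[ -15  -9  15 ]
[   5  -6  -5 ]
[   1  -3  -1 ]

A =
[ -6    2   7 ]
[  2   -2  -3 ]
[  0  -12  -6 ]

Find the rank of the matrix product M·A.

2

First compute MA:
[[ 36, -108, -90],
 [ 72, -192, -168],
 [-42,  82,  83],
 [-12,  20,  22]]
Now row reduce the product.
R2 ← R2 − (2)·R1: [0, 24, 12]
R3 ← R3 + (7/6)·R1: [0, -44, -22]
R4 ← R4 + (1/3)·R1: [0, -16, -8]
R3 ← R3 + (11/6)·R2: [0, 0, 0]
R4 ← R4 + (2/3)·R2: [0, 0, 0]
2 nonzero rows, so rank(MA) = 2.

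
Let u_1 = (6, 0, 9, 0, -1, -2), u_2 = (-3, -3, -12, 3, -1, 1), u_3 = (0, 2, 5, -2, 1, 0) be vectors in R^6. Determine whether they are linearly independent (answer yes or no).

no

Form the matrix with these vectors as rows and row reduce.
R2 ← R2 + (1/2)·R1: [0, -3, -15/2, 3, -3/2, 0]
R3 ← R3 + (2/3)·R2: [0, 0, 0, 0, 0, 0]
2 nonzero rows, so the 3 vectors span a space of dimension 2.
Since 2 < 3, the vectors are linearly dependent.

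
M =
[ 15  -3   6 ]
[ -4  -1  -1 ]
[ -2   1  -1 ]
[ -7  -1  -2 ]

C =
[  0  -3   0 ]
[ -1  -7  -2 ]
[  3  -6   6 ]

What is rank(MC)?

First compute MC:
[[ 21, -60,  42],
 [ -2,  25,  -4],
 [ -4,   5,  -8],
 [ -5,  40, -10]]
Now row reduce the product.
R2 ← R2 + (2/21)·R1: [0, 135/7, 0]
R3 ← R3 + (4/21)·R1: [0, -45/7, 0]
R4 ← R4 + (5/21)·R1: [0, 180/7, 0]
R3 ← R3 + (1/3)·R2: [0, 0, 0]
R4 ← R4 − (4/3)·R2: [0, 0, 0]
2 nonzero rows, so rank(MC) = 2.

2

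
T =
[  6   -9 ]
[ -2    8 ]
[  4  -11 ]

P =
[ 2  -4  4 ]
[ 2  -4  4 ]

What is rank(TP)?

First compute TP:
[[ -6,  12, -12],
 [ 12, -24,  24],
 [-14,  28, -28]]
Now row reduce the product.
R2 ← R2 + (2)·R1: [0, 0, 0]
R3 ← R3 − (7/3)·R1: [0, 0, 0]
1 nonzero row, so rank(TP) = 1.

1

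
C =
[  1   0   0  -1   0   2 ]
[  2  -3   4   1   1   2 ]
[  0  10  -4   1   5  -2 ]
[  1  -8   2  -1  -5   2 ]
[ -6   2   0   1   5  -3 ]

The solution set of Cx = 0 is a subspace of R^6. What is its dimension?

Row reduce to echelon form.
R2 ← R2 − (2)·R1: [0, -3, 4, 3, 1, -2]
R4 ← R4 − R1: [0, -8, 2, 0, -5, 0]
R5 ← R5 + (6)·R1: [0, 2, 0, -5, 5, 9]
R3 ← R3 + (10/3)·R2: [0, 0, 28/3, 11, 25/3, -26/3]
R4 ← R4 − (8/3)·R2: [0, 0, -26/3, -8, -23/3, 16/3]
R5 ← R5 + (2/3)·R2: [0, 0, 8/3, -3, 17/3, 23/3]
R4 ← R4 + (13/14)·R3: [0, 0, 0, 31/14, 1/14, -19/7]
R5 ← R5 − (2/7)·R3: [0, 0, 0, -43/7, 23/7, 71/7]
R5 ← R5 + (86/31)·R4: [0, 0, 0, 0, 108/31, 81/31]
5 nonzero rows, so rank(C) = 5.
C has 6 columns; by rank–nullity, nullity = 6 − 5 = 1.

1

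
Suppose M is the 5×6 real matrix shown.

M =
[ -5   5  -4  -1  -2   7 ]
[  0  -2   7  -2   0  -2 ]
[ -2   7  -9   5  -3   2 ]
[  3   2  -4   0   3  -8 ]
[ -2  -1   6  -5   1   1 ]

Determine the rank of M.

5

Row reduce to echelon form.
R3 ← R3 − (2/5)·R1: [0, 5, -37/5, 27/5, -11/5, -4/5]
R4 ← R4 + (3/5)·R1: [0, 5, -32/5, -3/5, 9/5, -19/5]
R5 ← R5 − (2/5)·R1: [0, -3, 38/5, -23/5, 9/5, -9/5]
R3 ← R3 + (5/2)·R2: [0, 0, 101/10, 2/5, -11/5, -29/5]
R4 ← R4 + (5/2)·R2: [0, 0, 111/10, -28/5, 9/5, -44/5]
R5 ← R5 − (3/2)·R2: [0, 0, -29/10, -8/5, 9/5, 6/5]
R4 ← R4 − (111/101)·R3: [0, 0, 0, -610/101, 426/101, -245/101]
R5 ← R5 + (29/101)·R3: [0, 0, 0, -150/101, 118/101, -47/101]
R5 ← R5 − (15/61)·R4: [0, 0, 0, 0, 8/61, 8/61]
Echelon form has 5 nonzero rows, so rank(M) = 5.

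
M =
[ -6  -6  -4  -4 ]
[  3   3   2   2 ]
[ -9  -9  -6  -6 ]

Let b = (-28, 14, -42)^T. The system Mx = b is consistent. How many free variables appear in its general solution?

3

Row reduce the augmented matrix [M | b].
R2 ← R2 + (1/2)·R1: [0, 0, 0, 0, 0]
R3 ← R3 − (3/2)·R1: [0, 0, 0, 0, 0]
The echelon form has 1 nonzero rows, and every pivot lies in the first 4 columns, so rank(M) = rank([M|b]) = 1.
The system is consistent.
Free variables = (unknowns) − (rank) = 4 − 1 = 3.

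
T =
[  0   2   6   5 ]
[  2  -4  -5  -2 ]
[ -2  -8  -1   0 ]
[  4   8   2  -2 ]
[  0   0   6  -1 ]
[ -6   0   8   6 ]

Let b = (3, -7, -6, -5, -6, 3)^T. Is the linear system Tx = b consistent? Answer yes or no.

Row reduce the augmented matrix [T | b].
Swap R1 ↔ R2
R3 ← R3 + R1: [0, -12, -6, -2, -13]
R4 ← R4 − (2)·R1: [0, 16, 12, 2, 9]
R6 ← R6 + (3)·R1: [0, -12, -7, 0, -18]
R3 ← R3 + (6)·R2: [0, 0, 30, 28, 5]
R4 ← R4 − (8)·R2: [0, 0, -36, -38, -15]
R6 ← R6 + (6)·R2: [0, 0, 29, 30, 0]
R4 ← R4 + (6/5)·R3: [0, 0, 0, -22/5, -9]
R5 ← R5 − (1/5)·R3: [0, 0, 0, -33/5, -7]
R6 ← R6 − (29/30)·R3: [0, 0, 0, 44/15, -29/6]
R5 ← R5 − (3/2)·R4: [0, 0, 0, 0, 13/2]
R6 ← R6 + (2/3)·R4: [0, 0, 0, 0, -65/6]
R6 ← R6 + (5/3)·R5: [0, 0, 0, 0, 0]
The echelon form has 5 nonzero rows; the last pivot sits in the augmented column, so rank(T) = 4 but rank([T|b]) = 5.
Since the ranks differ, the system is inconsistent.

no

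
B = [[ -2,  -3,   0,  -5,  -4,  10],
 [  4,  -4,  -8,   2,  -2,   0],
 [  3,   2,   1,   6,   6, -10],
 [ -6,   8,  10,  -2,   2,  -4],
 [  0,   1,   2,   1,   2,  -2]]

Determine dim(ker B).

3

Row reduce to echelon form.
R2 ← R2 + (2)·R1: [0, -10, -8, -8, -10, 20]
R3 ← R3 + (3/2)·R1: [0, -5/2, 1, -3/2, 0, 5]
R4 ← R4 − (3)·R1: [0, 17, 10, 13, 14, -34]
R3 ← R3 − (1/4)·R2: [0, 0, 3, 1/2, 5/2, 0]
R4 ← R4 + (17/10)·R2: [0, 0, -18/5, -3/5, -3, 0]
R5 ← R5 + (1/10)·R2: [0, 0, 6/5, 1/5, 1, 0]
R4 ← R4 + (6/5)·R3: [0, 0, 0, 0, 0, 0]
R5 ← R5 − (2/5)·R3: [0, 0, 0, 0, 0, 0]
3 nonzero rows, so rank(B) = 3.
B has 6 columns; by rank–nullity, nullity = 6 − 3 = 3.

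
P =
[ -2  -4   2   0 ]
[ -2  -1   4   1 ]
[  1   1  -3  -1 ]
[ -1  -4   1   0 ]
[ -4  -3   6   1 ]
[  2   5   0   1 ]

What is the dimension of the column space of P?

Row reduce to echelon form.
R2 ← R2 − R1: [0, 3, 2, 1]
R3 ← R3 + (1/2)·R1: [0, -1, -2, -1]
R4 ← R4 − (1/2)·R1: [0, -2, 0, 0]
R5 ← R5 − (2)·R1: [0, 5, 2, 1]
R6 ← R6 + R1: [0, 1, 2, 1]
R3 ← R3 + (1/3)·R2: [0, 0, -4/3, -2/3]
R4 ← R4 + (2/3)·R2: [0, 0, 4/3, 2/3]
R5 ← R5 − (5/3)·R2: [0, 0, -4/3, -2/3]
R6 ← R6 − (1/3)·R2: [0, 0, 4/3, 2/3]
R4 ← R4 + R3: [0, 0, 0, 0]
R5 ← R5 − R3: [0, 0, 0, 0]
R6 ← R6 + R3: [0, 0, 0, 0]
Echelon form has 3 nonzero rows, so rank(P) = 3.
The column space has dimension equal to the rank: 3.

3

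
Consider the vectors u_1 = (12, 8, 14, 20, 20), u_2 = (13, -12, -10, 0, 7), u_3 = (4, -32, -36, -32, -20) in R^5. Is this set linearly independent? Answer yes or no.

yes

Form the matrix with these vectors as rows and row reduce.
R2 ← R2 − (13/12)·R1: [0, -62/3, -151/6, -65/3, -44/3]
R3 ← R3 − (1/3)·R1: [0, -104/3, -122/3, -116/3, -80/3]
R3 ← R3 − (52/31)·R2: [0, 0, 48/31, -72/31, -64/31]
3 nonzero rows, so the 3 vectors span a space of dimension 3.
Since 3 = 3, the vectors are linearly independent.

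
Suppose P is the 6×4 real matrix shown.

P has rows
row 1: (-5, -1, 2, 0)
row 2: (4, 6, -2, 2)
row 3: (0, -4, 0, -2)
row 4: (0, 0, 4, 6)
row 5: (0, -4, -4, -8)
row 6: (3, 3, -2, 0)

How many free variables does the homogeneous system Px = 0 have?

1

Row reduce to echelon form.
R2 ← R2 + (4/5)·R1: [0, 26/5, -2/5, 2]
R6 ← R6 + (3/5)·R1: [0, 12/5, -4/5, 0]
R3 ← R3 + (10/13)·R2: [0, 0, -4/13, -6/13]
R5 ← R5 + (10/13)·R2: [0, 0, -56/13, -84/13]
R6 ← R6 − (6/13)·R2: [0, 0, -8/13, -12/13]
R4 ← R4 + (13)·R3: [0, 0, 0, 0]
R5 ← R5 − (14)·R3: [0, 0, 0, 0]
R6 ← R6 − (2)·R3: [0, 0, 0, 0]
3 nonzero rows, so rank(P) = 3.
P has 4 columns; by rank–nullity, nullity = 4 − 3 = 1.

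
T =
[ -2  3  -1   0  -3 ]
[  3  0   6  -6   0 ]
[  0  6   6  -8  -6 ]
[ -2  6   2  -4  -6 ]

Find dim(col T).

Row reduce to echelon form.
R2 ← R2 + (3/2)·R1: [0, 9/2, 9/2, -6, -9/2]
R4 ← R4 − R1: [0, 3, 3, -4, -3]
R3 ← R3 − (4/3)·R2: [0, 0, 0, 0, 0]
R4 ← R4 − (2/3)·R2: [0, 0, 0, 0, 0]
Echelon form has 2 nonzero rows, so rank(T) = 2.
The column space has dimension equal to the rank: 2.

2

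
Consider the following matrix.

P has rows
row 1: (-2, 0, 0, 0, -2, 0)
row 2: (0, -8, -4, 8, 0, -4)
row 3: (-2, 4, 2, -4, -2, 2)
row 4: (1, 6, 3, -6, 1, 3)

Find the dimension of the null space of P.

Row reduce to echelon form.
R3 ← R3 − R1: [0, 4, 2, -4, 0, 2]
R4 ← R4 + (1/2)·R1: [0, 6, 3, -6, 0, 3]
R3 ← R3 + (1/2)·R2: [0, 0, 0, 0, 0, 0]
R4 ← R4 + (3/4)·R2: [0, 0, 0, 0, 0, 0]
2 nonzero rows, so rank(P) = 2.
P has 6 columns; by rank–nullity, nullity = 6 − 2 = 4.

4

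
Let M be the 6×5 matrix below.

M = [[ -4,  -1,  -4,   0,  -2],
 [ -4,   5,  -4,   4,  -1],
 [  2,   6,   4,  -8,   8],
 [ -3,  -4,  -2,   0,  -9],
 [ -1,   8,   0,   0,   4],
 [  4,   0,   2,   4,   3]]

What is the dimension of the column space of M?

Row reduce to echelon form.
R2 ← R2 − R1: [0, 6, 0, 4, 1]
R3 ← R3 + (1/2)·R1: [0, 11/2, 2, -8, 7]
R4 ← R4 − (3/4)·R1: [0, -13/4, 1, 0, -15/2]
R5 ← R5 − (1/4)·R1: [0, 33/4, 1, 0, 9/2]
R6 ← R6 + R1: [0, -1, -2, 4, 1]
R3 ← R3 − (11/12)·R2: [0, 0, 2, -35/3, 73/12]
R4 ← R4 + (13/24)·R2: [0, 0, 1, 13/6, -167/24]
R5 ← R5 − (11/8)·R2: [0, 0, 1, -11/2, 25/8]
R6 ← R6 + (1/6)·R2: [0, 0, -2, 14/3, 7/6]
R4 ← R4 − (1/2)·R3: [0, 0, 0, 8, -10]
R5 ← R5 − (1/2)·R3: [0, 0, 0, 1/3, 1/12]
R6 ← R6 + R3: [0, 0, 0, -7, 29/4]
R5 ← R5 − (1/24)·R4: [0, 0, 0, 0, 1/2]
R6 ← R6 + (7/8)·R4: [0, 0, 0, 0, -3/2]
R6 ← R6 + (3)·R5: [0, 0, 0, 0, 0]
Echelon form has 5 nonzero rows, so rank(M) = 5.
The column space has dimension equal to the rank: 5.

5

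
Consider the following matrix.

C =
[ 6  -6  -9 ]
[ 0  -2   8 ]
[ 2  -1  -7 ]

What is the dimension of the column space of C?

Row reduce to echelon form.
R3 ← R3 − (1/3)·R1: [0, 1, -4]
R3 ← R3 + (1/2)·R2: [0, 0, 0]
Echelon form has 2 nonzero rows, so rank(C) = 2.
The column space has dimension equal to the rank: 2.

2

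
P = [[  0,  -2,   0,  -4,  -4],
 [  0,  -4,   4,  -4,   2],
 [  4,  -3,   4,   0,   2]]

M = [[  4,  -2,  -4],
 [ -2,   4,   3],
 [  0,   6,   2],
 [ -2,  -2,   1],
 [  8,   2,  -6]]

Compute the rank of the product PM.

First compute PM:
[[-20,  -8,  14],
 [ 32,  20, -20],
 [ 38,   8, -29]]
Now row reduce the product.
R2 ← R2 + (8/5)·R1: [0, 36/5, 12/5]
R3 ← R3 + (19/10)·R1: [0, -36/5, -12/5]
R3 ← R3 + R2: [0, 0, 0]
2 nonzero rows, so rank(PM) = 2.

2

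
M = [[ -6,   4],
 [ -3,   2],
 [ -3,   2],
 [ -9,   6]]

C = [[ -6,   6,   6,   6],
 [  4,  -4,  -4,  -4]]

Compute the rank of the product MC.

First compute MC:
[[ 52, -52, -52, -52],
 [ 26, -26, -26, -26],
 [ 26, -26, -26, -26],
 [ 78, -78, -78, -78]]
Now row reduce the product.
R2 ← R2 − (1/2)·R1: [0, 0, 0, 0]
R3 ← R3 − (1/2)·R1: [0, 0, 0, 0]
R4 ← R4 − (3/2)·R1: [0, 0, 0, 0]
1 nonzero row, so rank(MC) = 1.

1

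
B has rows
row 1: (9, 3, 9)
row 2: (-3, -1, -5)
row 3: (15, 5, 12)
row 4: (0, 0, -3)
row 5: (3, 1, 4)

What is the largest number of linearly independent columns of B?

Row reduce to echelon form.
R2 ← R2 + (1/3)·R1: [0, 0, -2]
R3 ← R3 − (5/3)·R1: [0, 0, -3]
R5 ← R5 − (1/3)·R1: [0, 0, 1]
R3 ← R3 − (3/2)·R2: [0, 0, 0]
R4 ← R4 − (3/2)·R2: [0, 0, 0]
R5 ← R5 + (1/2)·R2: [0, 0, 0]
Echelon form has 2 nonzero rows, so rank(B) = 2.
The rank gives the maximum number of linearly independent columns: 2.

2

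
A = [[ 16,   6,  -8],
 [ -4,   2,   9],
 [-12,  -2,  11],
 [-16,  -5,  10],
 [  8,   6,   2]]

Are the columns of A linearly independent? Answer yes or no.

Row reduce A to echelon form.
R2 ← R2 + (1/4)·R1: [0, 7/2, 7]
R3 ← R3 + (3/4)·R1: [0, 5/2, 5]
R4 ← R4 + R1: [0, 1, 2]
R5 ← R5 − (1/2)·R1: [0, 3, 6]
R3 ← R3 − (5/7)·R2: [0, 0, 0]
R4 ← R4 − (2/7)·R2: [0, 0, 0]
R5 ← R5 − (6/7)·R2: [0, 0, 0]
2 pivots among 3 columns.
Only 2 < 3 pivot columns, so the columns are linearly dependent.

no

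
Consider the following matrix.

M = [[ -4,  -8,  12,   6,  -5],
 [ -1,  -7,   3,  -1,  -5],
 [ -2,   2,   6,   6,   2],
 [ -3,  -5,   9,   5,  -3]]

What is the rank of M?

2

Row reduce to echelon form.
R2 ← R2 − (1/4)·R1: [0, -5, 0, -5/2, -15/4]
R3 ← R3 − (1/2)·R1: [0, 6, 0, 3, 9/2]
R4 ← R4 − (3/4)·R1: [0, 1, 0, 1/2, 3/4]
R3 ← R3 + (6/5)·R2: [0, 0, 0, 0, 0]
R4 ← R4 + (1/5)·R2: [0, 0, 0, 0, 0]
Echelon form has 2 nonzero rows, so rank(M) = 2.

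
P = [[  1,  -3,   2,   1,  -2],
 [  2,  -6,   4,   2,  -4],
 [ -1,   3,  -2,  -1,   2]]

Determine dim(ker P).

4

Row reduce to echelon form.
R2 ← R2 − (2)·R1: [0, 0, 0, 0, 0]
R3 ← R3 + R1: [0, 0, 0, 0, 0]
1 nonzero row, so rank(P) = 1.
P has 5 columns; by rank–nullity, nullity = 5 − 1 = 4.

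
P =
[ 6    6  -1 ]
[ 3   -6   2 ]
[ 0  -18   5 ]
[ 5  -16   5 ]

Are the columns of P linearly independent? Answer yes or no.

no

Row reduce P to echelon form.
R2 ← R2 − (1/2)·R1: [0, -9, 5/2]
R4 ← R4 − (5/6)·R1: [0, -21, 35/6]
R3 ← R3 − (2)·R2: [0, 0, 0]
R4 ← R4 − (7/3)·R2: [0, 0, 0]
2 pivots among 3 columns.
Only 2 < 3 pivot columns, so the columns are linearly dependent.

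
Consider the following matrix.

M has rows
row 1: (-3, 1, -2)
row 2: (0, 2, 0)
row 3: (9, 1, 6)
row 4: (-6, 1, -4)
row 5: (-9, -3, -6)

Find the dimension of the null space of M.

1

Row reduce to echelon form.
R3 ← R3 + (3)·R1: [0, 4, 0]
R4 ← R4 − (2)·R1: [0, -1, 0]
R5 ← R5 − (3)·R1: [0, -6, 0]
R3 ← R3 − (2)·R2: [0, 0, 0]
R4 ← R4 + (1/2)·R2: [0, 0, 0]
R5 ← R5 + (3)·R2: [0, 0, 0]
2 nonzero rows, so rank(M) = 2.
M has 3 columns; by rank–nullity, nullity = 3 − 2 = 1.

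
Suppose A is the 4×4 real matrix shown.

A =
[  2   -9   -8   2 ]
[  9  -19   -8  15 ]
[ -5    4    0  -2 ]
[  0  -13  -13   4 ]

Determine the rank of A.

Row reduce to echelon form.
R2 ← R2 − (9/2)·R1: [0, 43/2, 28, 6]
R3 ← R3 + (5/2)·R1: [0, -37/2, -20, 3]
R3 ← R3 + (37/43)·R2: [0, 0, 176/43, 351/43]
R4 ← R4 + (26/43)·R2: [0, 0, 169/43, 328/43]
R4 ← R4 − (169/176)·R3: [0, 0, 0, -37/176]
Echelon form has 4 nonzero rows, so rank(A) = 4.

4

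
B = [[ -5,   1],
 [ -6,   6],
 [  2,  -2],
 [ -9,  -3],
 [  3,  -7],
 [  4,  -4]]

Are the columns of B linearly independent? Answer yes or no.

Row reduce B to echelon form.
R2 ← R2 − (6/5)·R1: [0, 24/5]
R3 ← R3 + (2/5)·R1: [0, -8/5]
R4 ← R4 − (9/5)·R1: [0, -24/5]
R5 ← R5 + (3/5)·R1: [0, -32/5]
R6 ← R6 + (4/5)·R1: [0, -16/5]
R3 ← R3 + (1/3)·R2: [0, 0]
R4 ← R4 + R2: [0, 0]
R5 ← R5 + (4/3)·R2: [0, 0]
R6 ← R6 + (2/3)·R2: [0, 0]
2 pivots among 2 columns.
Every column is a pivot column, so the columns are linearly independent.

yes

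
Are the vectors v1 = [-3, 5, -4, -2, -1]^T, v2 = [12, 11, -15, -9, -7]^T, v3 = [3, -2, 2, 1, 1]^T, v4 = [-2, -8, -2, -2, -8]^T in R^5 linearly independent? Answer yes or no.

no

Form the matrix with these vectors as rows and row reduce.
R2 ← R2 + (4)·R1: [0, 31, -31, -17, -11]
R3 ← R3 + R1: [0, 3, -2, -1, 0]
R4 ← R4 − (2/3)·R1: [0, -34/3, 2/3, -2/3, -22/3]
R3 ← R3 − (3/31)·R2: [0, 0, 1, 20/31, 33/31]
R4 ← R4 + (34/93)·R2: [0, 0, -32/3, -640/93, -352/31]
R4 ← R4 + (32/3)·R3: [0, 0, 0, 0, 0]
3 nonzero rows, so the 4 vectors span a space of dimension 3.
Since 3 < 4, the vectors are linearly dependent.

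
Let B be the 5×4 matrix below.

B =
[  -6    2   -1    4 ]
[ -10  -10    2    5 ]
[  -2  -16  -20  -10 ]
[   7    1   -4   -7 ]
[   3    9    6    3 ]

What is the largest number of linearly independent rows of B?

Row reduce to echelon form.
R2 ← R2 − (5/3)·R1: [0, -40/3, 11/3, -5/3]
R3 ← R3 − (1/3)·R1: [0, -50/3, -59/3, -34/3]
R4 ← R4 + (7/6)·R1: [0, 10/3, -31/6, -7/3]
R5 ← R5 + (1/2)·R1: [0, 10, 11/2, 5]
R3 ← R3 − (5/4)·R2: [0, 0, -97/4, -37/4]
R4 ← R4 + (1/4)·R2: [0, 0, -17/4, -11/4]
R5 ← R5 + (3/4)·R2: [0, 0, 33/4, 15/4]
R4 ← R4 − (17/97)·R3: [0, 0, 0, -219/194]
R5 ← R5 + (33/97)·R3: [0, 0, 0, 117/194]
R5 ← R5 + (39/73)·R4: [0, 0, 0, 0]
Echelon form has 4 nonzero rows, so rank(B) = 4.
The rank gives the maximum number of linearly independent rows: 4.

4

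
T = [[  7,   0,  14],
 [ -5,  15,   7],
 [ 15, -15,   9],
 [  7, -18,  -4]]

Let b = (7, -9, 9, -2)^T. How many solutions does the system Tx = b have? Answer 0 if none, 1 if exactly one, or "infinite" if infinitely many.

0

Row reduce the augmented matrix [T | b].
R2 ← R2 + (5/7)·R1: [0, 15, 17, -4]
R3 ← R3 − (15/7)·R1: [0, -15, -21, -6]
R4 ← R4 − R1: [0, -18, -18, -9]
R3 ← R3 + R2: [0, 0, -4, -10]
R4 ← R4 + (6/5)·R2: [0, 0, 12/5, -69/5]
R4 ← R4 + (3/5)·R3: [0, 0, 0, -99/5]
The echelon form has 4 nonzero rows; the last pivot sits in the augmented column, so rank(T) = 3 but rank([T|b]) = 4.
Since the ranks differ, the system is inconsistent.
It has no solutions.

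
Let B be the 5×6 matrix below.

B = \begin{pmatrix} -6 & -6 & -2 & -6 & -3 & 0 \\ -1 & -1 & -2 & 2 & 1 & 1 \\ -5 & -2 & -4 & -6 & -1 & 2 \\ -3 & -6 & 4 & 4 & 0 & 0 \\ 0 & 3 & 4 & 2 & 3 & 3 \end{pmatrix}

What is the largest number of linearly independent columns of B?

4

Row reduce to echelon form.
R2 ← R2 − (1/6)·R1: [0, 0, -5/3, 3, 3/2, 1]
R3 ← R3 − (5/6)·R1: [0, 3, -7/3, -1, 3/2, 2]
R4 ← R4 − (1/2)·R1: [0, -3, 5, 7, 3/2, 0]
Swap R2 ↔ R3
R4 ← R4 + R2: [0, 0, 8/3, 6, 3, 2]
R5 ← R5 − R2: [0, 0, 19/3, 3, 3/2, 1]
R4 ← R4 + (8/5)·R3: [0, 0, 0, 54/5, 27/5, 18/5]
R5 ← R5 + (19/5)·R3: [0, 0, 0, 72/5, 36/5, 24/5]
R5 ← R5 − (4/3)·R4: [0, 0, 0, 0, 0, 0]
Echelon form has 4 nonzero rows, so rank(B) = 4.
The rank gives the maximum number of linearly independent columns: 4.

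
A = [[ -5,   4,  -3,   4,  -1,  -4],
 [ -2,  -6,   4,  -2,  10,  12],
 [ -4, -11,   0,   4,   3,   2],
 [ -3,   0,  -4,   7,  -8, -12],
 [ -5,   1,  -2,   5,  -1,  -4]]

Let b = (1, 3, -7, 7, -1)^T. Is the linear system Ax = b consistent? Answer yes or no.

Row reduce the augmented matrix [A | b].
R2 ← R2 − (2/5)·R1: [0, -38/5, 26/5, -18/5, 52/5, 68/5, 13/5]
R3 ← R3 − (4/5)·R1: [0, -71/5, 12/5, 4/5, 19/5, 26/5, -39/5]
R4 ← R4 − (3/5)·R1: [0, -12/5, -11/5, 23/5, -37/5, -48/5, 32/5]
R5 ← R5 − R1: [0, -3, 1, 1, 0, 0, -2]
R3 ← R3 − (71/38)·R2: [0, 0, -139/19, 143/19, -297/19, -384/19, -481/38]
R4 ← R4 − (6/19)·R2: [0, 0, -73/19, 109/19, -203/19, -264/19, 106/19]
R5 ← R5 − (15/38)·R2: [0, 0, -20/19, 46/19, -78/19, -102/19, -115/38]
R4 ← R4 − (73/139)·R3: [0, 0, 0, 248/139, -344/139, -456/139, 3399/278]
R5 ← R5 − (20/139)·R3: [0, 0, 0, 186/139, -258/139, -342/139, -335/278]
R5 ← R5 − (3/4)·R4: [0, 0, 0, 0, 0, 0, -83/8]
The echelon form has 5 nonzero rows; the last pivot sits in the augmented column, so rank(A) = 4 but rank([A|b]) = 5.
Since the ranks differ, the system is inconsistent.

no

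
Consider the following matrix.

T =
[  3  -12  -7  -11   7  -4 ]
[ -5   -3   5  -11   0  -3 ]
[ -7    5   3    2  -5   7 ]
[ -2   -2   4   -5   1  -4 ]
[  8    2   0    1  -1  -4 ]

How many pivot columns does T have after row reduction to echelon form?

Row reduce to echelon form.
R2 ← R2 + (5/3)·R1: [0, -23, -20/3, -88/3, 35/3, -29/3]
R3 ← R3 + (7/3)·R1: [0, -23, -40/3, -71/3, 34/3, -7/3]
R4 ← R4 + (2/3)·R1: [0, -10, -2/3, -37/3, 17/3, -20/3]
R5 ← R5 − (8/3)·R1: [0, 34, 56/3, 91/3, -59/3, 20/3]
R3 ← R3 − R2: [0, 0, -20/3, 17/3, -1/3, 22/3]
R4 ← R4 − (10/23)·R2: [0, 0, 154/69, 29/69, 41/69, -170/69]
R5 ← R5 + (34/23)·R2: [0, 0, 608/69, -899/69, -167/69, -526/69]
R4 ← R4 + (77/230)·R3: [0, 0, 0, 533/230, 111/230, -1/115]
R5 ← R5 + (152/115)·R3: [0, 0, 0, -637/115, -329/115, 238/115]
R5 ← R5 + (98/41)·R4: [0, 0, 0, 0, -70/41, 84/41]
Echelon form has 5 nonzero rows, so rank(T) = 5.
Each nonzero row contributes one pivot column: 5 pivot columns.

5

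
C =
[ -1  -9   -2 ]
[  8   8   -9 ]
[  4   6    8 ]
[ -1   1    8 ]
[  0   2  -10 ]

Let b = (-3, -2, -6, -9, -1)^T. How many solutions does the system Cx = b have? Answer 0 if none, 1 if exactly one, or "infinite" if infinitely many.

0

Row reduce the augmented matrix [C | b].
R2 ← R2 + (8)·R1: [0, -64, -25, -26]
R3 ← R3 + (4)·R1: [0, -30, 0, -18]
R4 ← R4 − R1: [0, 10, 10, -6]
R3 ← R3 − (15/32)·R2: [0, 0, 375/32, -93/16]
R4 ← R4 + (5/32)·R2: [0, 0, 195/32, -161/16]
R5 ← R5 + (1/32)·R2: [0, 0, -345/32, -29/16]
R4 ← R4 − (13/25)·R3: [0, 0, 0, -176/25]
R5 ← R5 + (23/25)·R3: [0, 0, 0, -179/25]
R5 ← R5 − (179/176)·R4: [0, 0, 0, 0]
The echelon form has 4 nonzero rows; the last pivot sits in the augmented column, so rank(C) = 3 but rank([C|b]) = 4.
Since the ranks differ, the system is inconsistent.
It has no solutions.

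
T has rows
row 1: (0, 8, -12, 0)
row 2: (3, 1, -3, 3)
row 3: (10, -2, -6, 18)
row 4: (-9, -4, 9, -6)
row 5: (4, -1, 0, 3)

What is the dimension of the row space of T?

3

Row reduce to echelon form.
Swap R1 ↔ R2
R3 ← R3 − (10/3)·R1: [0, -16/3, 4, 8]
R4 ← R4 + (3)·R1: [0, -1, 0, 3]
R5 ← R5 − (4/3)·R1: [0, -7/3, 4, -1]
R3 ← R3 + (2/3)·R2: [0, 0, -4, 8]
R4 ← R4 + (1/8)·R2: [0, 0, -3/2, 3]
R5 ← R5 + (7/24)·R2: [0, 0, 1/2, -1]
R4 ← R4 − (3/8)·R3: [0, 0, 0, 0]
R5 ← R5 + (1/8)·R3: [0, 0, 0, 0]
Echelon form has 3 nonzero rows, so rank(T) = 3.
The row space has dimension equal to the rank: 3.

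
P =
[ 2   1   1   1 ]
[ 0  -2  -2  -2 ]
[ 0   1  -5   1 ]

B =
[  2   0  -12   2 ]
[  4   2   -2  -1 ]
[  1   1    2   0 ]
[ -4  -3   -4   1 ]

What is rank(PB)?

3

First compute PB:
[[  5,   0, -28,   4],
 [ -2,   0,   8,   0],
 [ -5,  -6, -16,   0]]
Now row reduce the product.
R2 ← R2 + (2/5)·R1: [0, 0, -16/5, 8/5]
R3 ← R3 + R1: [0, -6, -44, 4]
Swap R2 ↔ R3
3 nonzero rows, so rank(PB) = 3.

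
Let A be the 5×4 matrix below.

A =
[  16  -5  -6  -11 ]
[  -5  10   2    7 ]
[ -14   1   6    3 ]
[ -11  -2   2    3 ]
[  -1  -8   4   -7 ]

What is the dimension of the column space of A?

Row reduce to echelon form.
R2 ← R2 + (5/16)·R1: [0, 135/16, 1/8, 57/16]
R3 ← R3 + (7/8)·R1: [0, -27/8, 3/4, -53/8]
R4 ← R4 + (11/16)·R1: [0, -87/16, -17/8, -73/16]
R5 ← R5 + (1/16)·R1: [0, -133/16, 29/8, -123/16]
R3 ← R3 + (2/5)·R2: [0, 0, 4/5, -26/5]
R4 ← R4 + (29/45)·R2: [0, 0, -92/45, -34/15]
R5 ← R5 + (133/135)·R2: [0, 0, 506/135, -188/45]
R4 ← R4 + (23/9)·R3: [0, 0, 0, -140/9]
R5 ← R5 − (253/54)·R3: [0, 0, 0, 545/27]
R5 ← R5 + (109/84)·R4: [0, 0, 0, 0]
Echelon form has 4 nonzero rows, so rank(A) = 4.
The column space has dimension equal to the rank: 4.

4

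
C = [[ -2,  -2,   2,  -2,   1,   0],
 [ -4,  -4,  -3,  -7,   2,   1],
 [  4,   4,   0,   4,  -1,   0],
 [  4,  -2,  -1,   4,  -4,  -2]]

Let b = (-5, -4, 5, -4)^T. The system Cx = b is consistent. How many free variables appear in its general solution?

2

Row reduce the augmented matrix [C | b].
R2 ← R2 − (2)·R1: [0, 0, -7, -3, 0, 1, 6]
R3 ← R3 + (2)·R1: [0, 0, 4, 0, 1, 0, -5]
R4 ← R4 + (2)·R1: [0, -6, 3, 0, -2, -2, -14]
Swap R2 ↔ R4
R4 ← R4 + (7/4)·R3: [0, 0, 0, -3, 7/4, 1, -11/4]
The echelon form has 4 nonzero rows, and every pivot lies in the first 6 columns, so rank(C) = rank([C|b]) = 4.
The system is consistent.
Free variables = (unknowns) − (rank) = 6 − 4 = 2.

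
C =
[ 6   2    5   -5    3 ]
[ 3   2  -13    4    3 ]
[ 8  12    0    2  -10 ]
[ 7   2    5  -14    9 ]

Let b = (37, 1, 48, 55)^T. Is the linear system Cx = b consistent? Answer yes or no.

yes

Row reduce the augmented matrix [C | b].
R2 ← R2 − (1/2)·R1: [0, 1, -31/2, 13/2, 3/2, -35/2]
R3 ← R3 − (4/3)·R1: [0, 28/3, -20/3, 26/3, -14, -4/3]
R4 ← R4 − (7/6)·R1: [0, -1/3, -5/6, -49/6, 11/2, 71/6]
R3 ← R3 − (28/3)·R2: [0, 0, 138, -52, -28, 162]
R4 ← R4 + (1/3)·R2: [0, 0, -6, -6, 6, 6]
R4 ← R4 + (1/23)·R3: [0, 0, 0, -190/23, 110/23, 300/23]
The echelon form has 4 nonzero rows, and every pivot lies in the first 5 columns, so rank(C) = rank([C|b]) = 4.
The system is consistent.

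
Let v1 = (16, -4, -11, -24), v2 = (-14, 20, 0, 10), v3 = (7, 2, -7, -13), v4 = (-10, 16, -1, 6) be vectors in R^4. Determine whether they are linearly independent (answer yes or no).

no

Form the matrix with these vectors as rows and row reduce.
R2 ← R2 + (7/8)·R1: [0, 33/2, -77/8, -11]
R3 ← R3 − (7/16)·R1: [0, 15/4, -35/16, -5/2]
R4 ← R4 + (5/8)·R1: [0, 27/2, -63/8, -9]
R3 ← R3 − (5/22)·R2: [0, 0, 0, 0]
R4 ← R4 − (9/11)·R2: [0, 0, 0, 0]
2 nonzero rows, so the 4 vectors span a space of dimension 2.
Since 2 < 4, the vectors are linearly dependent.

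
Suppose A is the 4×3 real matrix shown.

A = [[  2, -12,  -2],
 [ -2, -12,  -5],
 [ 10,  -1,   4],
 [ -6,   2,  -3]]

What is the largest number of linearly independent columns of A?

3

Row reduce to echelon form.
R2 ← R2 + R1: [0, -24, -7]
R3 ← R3 − (5)·R1: [0, 59, 14]
R4 ← R4 + (3)·R1: [0, -34, -9]
R3 ← R3 + (59/24)·R2: [0, 0, -77/24]
R4 ← R4 − (17/12)·R2: [0, 0, 11/12]
R4 ← R4 + (2/7)·R3: [0, 0, 0]
Echelon form has 3 nonzero rows, so rank(A) = 3.
The rank gives the maximum number of linearly independent columns: 3.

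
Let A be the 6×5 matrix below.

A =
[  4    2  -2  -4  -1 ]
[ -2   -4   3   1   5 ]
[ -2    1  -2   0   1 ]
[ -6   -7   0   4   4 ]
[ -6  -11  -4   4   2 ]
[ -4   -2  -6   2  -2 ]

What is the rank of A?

4

Row reduce to echelon form.
R2 ← R2 + (1/2)·R1: [0, -3, 2, -1, 9/2]
R3 ← R3 + (1/2)·R1: [0, 2, -3, -2, 1/2]
R4 ← R4 + (3/2)·R1: [0, -4, -3, -2, 5/2]
R5 ← R5 + (3/2)·R1: [0, -8, -7, -2, 1/2]
R6 ← R6 + R1: [0, 0, -8, -2, -3]
R3 ← R3 + (2/3)·R2: [0, 0, -5/3, -8/3, 7/2]
R4 ← R4 − (4/3)·R2: [0, 0, -17/3, -2/3, -7/2]
R5 ← R5 − (8/3)·R2: [0, 0, -37/3, 2/3, -23/2]
R4 ← R4 − (17/5)·R3: [0, 0, 0, 42/5, -77/5]
R5 ← R5 − (37/5)·R3: [0, 0, 0, 102/5, -187/5]
R6 ← R6 − (24/5)·R3: [0, 0, 0, 54/5, -99/5]
R5 ← R5 − (17/7)·R4: [0, 0, 0, 0, 0]
R6 ← R6 − (9/7)·R4: [0, 0, 0, 0, 0]
Echelon form has 4 nonzero rows, so rank(A) = 4.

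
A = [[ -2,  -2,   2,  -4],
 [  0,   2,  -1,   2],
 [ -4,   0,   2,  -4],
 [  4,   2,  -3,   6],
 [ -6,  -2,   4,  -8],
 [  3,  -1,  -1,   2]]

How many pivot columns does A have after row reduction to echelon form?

Row reduce to echelon form.
R3 ← R3 − (2)·R1: [0, 4, -2, 4]
R4 ← R4 + (2)·R1: [0, -2, 1, -2]
R5 ← R5 − (3)·R1: [0, 4, -2, 4]
R6 ← R6 + (3/2)·R1: [0, -4, 2, -4]
R3 ← R3 − (2)·R2: [0, 0, 0, 0]
R4 ← R4 + R2: [0, 0, 0, 0]
R5 ← R5 − (2)·R2: [0, 0, 0, 0]
R6 ← R6 + (2)·R2: [0, 0, 0, 0]
Echelon form has 2 nonzero rows, so rank(A) = 2.
Each nonzero row contributes one pivot column: 2 pivot columns.

2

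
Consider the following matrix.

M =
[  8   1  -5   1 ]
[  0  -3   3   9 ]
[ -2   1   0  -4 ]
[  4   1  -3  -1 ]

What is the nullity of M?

Row reduce to echelon form.
R3 ← R3 + (1/4)·R1: [0, 5/4, -5/4, -15/4]
R4 ← R4 − (1/2)·R1: [0, 1/2, -1/2, -3/2]
R3 ← R3 + (5/12)·R2: [0, 0, 0, 0]
R4 ← R4 + (1/6)·R2: [0, 0, 0, 0]
2 nonzero rows, so rank(M) = 2.
M has 4 columns; by rank–nullity, nullity = 4 − 2 = 2.

2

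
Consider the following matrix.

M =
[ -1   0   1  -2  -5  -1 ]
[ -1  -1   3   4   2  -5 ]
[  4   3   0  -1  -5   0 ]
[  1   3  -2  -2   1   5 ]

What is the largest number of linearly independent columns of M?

Row reduce to echelon form.
R2 ← R2 − R1: [0, -1, 2, 6, 7, -4]
R3 ← R3 + (4)·R1: [0, 3, 4, -9, -25, -4]
R4 ← R4 + R1: [0, 3, -1, -4, -4, 4]
R3 ← R3 + (3)·R2: [0, 0, 10, 9, -4, -16]
R4 ← R4 + (3)·R2: [0, 0, 5, 14, 17, -8]
R4 ← R4 − (1/2)·R3: [0, 0, 0, 19/2, 19, 0]
Echelon form has 4 nonzero rows, so rank(M) = 4.
The rank gives the maximum number of linearly independent columns: 4.

4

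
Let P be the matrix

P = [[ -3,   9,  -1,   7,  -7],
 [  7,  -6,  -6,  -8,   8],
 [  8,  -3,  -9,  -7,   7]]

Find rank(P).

2

Row reduce to echelon form.
R2 ← R2 + (7/3)·R1: [0, 15, -25/3, 25/3, -25/3]
R3 ← R3 + (8/3)·R1: [0, 21, -35/3, 35/3, -35/3]
R3 ← R3 − (7/5)·R2: [0, 0, 0, 0, 0]
Echelon form has 2 nonzero rows, so rank(P) = 2.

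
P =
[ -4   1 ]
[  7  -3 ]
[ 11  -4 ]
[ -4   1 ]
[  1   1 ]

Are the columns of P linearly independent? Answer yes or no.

Row reduce P to echelon form.
R2 ← R2 + (7/4)·R1: [0, -5/4]
R3 ← R3 + (11/4)·R1: [0, -5/4]
R4 ← R4 − R1: [0, 0]
R5 ← R5 + (1/4)·R1: [0, 5/4]
R3 ← R3 − R2: [0, 0]
R5 ← R5 + R2: [0, 0]
2 pivots among 2 columns.
Every column is a pivot column, so the columns are linearly independent.

yes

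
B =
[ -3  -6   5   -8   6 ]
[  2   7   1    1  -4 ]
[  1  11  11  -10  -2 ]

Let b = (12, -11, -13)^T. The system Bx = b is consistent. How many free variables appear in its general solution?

Row reduce the augmented matrix [B | b].
R2 ← R2 + (2/3)·R1: [0, 3, 13/3, -13/3, 0, -3]
R3 ← R3 + (1/3)·R1: [0, 9, 38/3, -38/3, 0, -9]
R3 ← R3 − (3)·R2: [0, 0, -1/3, 1/3, 0, 0]
The echelon form has 3 nonzero rows, and every pivot lies in the first 5 columns, so rank(B) = rank([B|b]) = 3.
The system is consistent.
Free variables = (unknowns) − (rank) = 5 − 3 = 2.

2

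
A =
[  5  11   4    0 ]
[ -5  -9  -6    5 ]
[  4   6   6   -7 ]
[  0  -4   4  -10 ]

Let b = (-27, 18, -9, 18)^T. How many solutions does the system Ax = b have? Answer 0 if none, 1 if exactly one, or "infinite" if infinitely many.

infinite

Row reduce the augmented matrix [A | b].
R2 ← R2 + R1: [0, 2, -2, 5, -9]
R3 ← R3 − (4/5)·R1: [0, -14/5, 14/5, -7, 63/5]
R3 ← R3 + (7/5)·R2: [0, 0, 0, 0, 0]
R4 ← R4 + (2)·R2: [0, 0, 0, 0, 0]
The echelon form has 2 nonzero rows, and every pivot lies in the first 4 columns, so rank(A) = rank([A|b]) = 2.
The system is consistent.
rank = 2 < 4 unknowns, so there are infinitely many solutions.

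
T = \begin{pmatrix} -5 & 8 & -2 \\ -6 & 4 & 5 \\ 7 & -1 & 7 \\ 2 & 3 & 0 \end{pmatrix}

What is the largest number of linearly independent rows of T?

Row reduce to echelon form.
R2 ← R2 − (6/5)·R1: [0, -28/5, 37/5]
R3 ← R3 + (7/5)·R1: [0, 51/5, 21/5]
R4 ← R4 + (2/5)·R1: [0, 31/5, -4/5]
R3 ← R3 + (51/28)·R2: [0, 0, 495/28]
R4 ← R4 + (31/28)·R2: [0, 0, 207/28]
R4 ← R4 − (23/55)·R3: [0, 0, 0]
Echelon form has 3 nonzero rows, so rank(T) = 3.
The rank gives the maximum number of linearly independent rows: 3.

3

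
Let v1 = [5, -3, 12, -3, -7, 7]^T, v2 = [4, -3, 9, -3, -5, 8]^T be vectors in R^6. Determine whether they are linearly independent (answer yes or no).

yes

Form the matrix with these vectors as rows and row reduce.
R2 ← R2 − (4/5)·R1: [0, -3/5, -3/5, -3/5, 3/5, 12/5]
2 nonzero rows, so the 2 vectors span a space of dimension 2.
Since 2 = 2, the vectors are linearly independent.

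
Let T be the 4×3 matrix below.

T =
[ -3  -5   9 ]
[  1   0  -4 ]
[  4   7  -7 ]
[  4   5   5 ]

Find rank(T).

3

Row reduce to echelon form.
R2 ← R2 + (1/3)·R1: [0, -5/3, -1]
R3 ← R3 + (4/3)·R1: [0, 1/3, 5]
R4 ← R4 + (4/3)·R1: [0, -5/3, 17]
R3 ← R3 + (1/5)·R2: [0, 0, 24/5]
R4 ← R4 − R2: [0, 0, 18]
R4 ← R4 − (15/4)·R3: [0, 0, 0]
Echelon form has 3 nonzero rows, so rank(T) = 3.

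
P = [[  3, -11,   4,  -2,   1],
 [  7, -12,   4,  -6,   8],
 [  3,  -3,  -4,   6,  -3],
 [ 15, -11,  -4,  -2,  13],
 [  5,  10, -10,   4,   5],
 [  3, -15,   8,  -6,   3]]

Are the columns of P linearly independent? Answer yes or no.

Row reduce P to echelon form.
R2 ← R2 − (7/3)·R1: [0, 41/3, -16/3, -4/3, 17/3]
R3 ← R3 − R1: [0, 8, -8, 8, -4]
R4 ← R4 − (5)·R1: [0, 44, -24, 8, 8]
R5 ← R5 − (5/3)·R1: [0, 85/3, -50/3, 22/3, 10/3]
R6 ← R6 − R1: [0, -4, 4, -4, 2]
R3 ← R3 − (24/41)·R2: [0, 0, -200/41, 360/41, -300/41]
R4 ← R4 − (132/41)·R2: [0, 0, -280/41, 504/41, -420/41]
R5 ← R5 − (85/41)·R2: [0, 0, -230/41, 414/41, -345/41]
R6 ← R6 + (12/41)·R2: [0, 0, 100/41, -180/41, 150/41]
R4 ← R4 − (7/5)·R3: [0, 0, 0, 0, 0]
R5 ← R5 − (23/20)·R3: [0, 0, 0, 0, 0]
R6 ← R6 + (1/2)·R3: [0, 0, 0, 0, 0]
3 pivots among 5 columns.
Only 3 < 5 pivot columns, so the columns are linearly dependent.

no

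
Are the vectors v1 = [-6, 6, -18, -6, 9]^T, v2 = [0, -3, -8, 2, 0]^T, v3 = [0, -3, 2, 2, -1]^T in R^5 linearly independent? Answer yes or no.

Form the matrix with these vectors as rows and row reduce.
R3 ← R3 − R2: [0, 0, 10, 0, -1]
3 nonzero rows, so the 3 vectors span a space of dimension 3.
Since 3 = 3, the vectors are linearly independent.

yes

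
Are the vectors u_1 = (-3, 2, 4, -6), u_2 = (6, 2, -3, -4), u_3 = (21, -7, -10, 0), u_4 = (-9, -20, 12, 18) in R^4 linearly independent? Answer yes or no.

Form the matrix with these vectors as rows and row reduce.
R2 ← R2 + (2)·R1: [0, 6, 5, -16]
R3 ← R3 + (7)·R1: [0, 7, 18, -42]
R4 ← R4 − (3)·R1: [0, -26, 0, 36]
R3 ← R3 − (7/6)·R2: [0, 0, 73/6, -70/3]
R4 ← R4 + (13/3)·R2: [0, 0, 65/3, -100/3]
R4 ← R4 − (130/73)·R3: [0, 0, 0, 600/73]
4 nonzero rows, so the 4 vectors span a space of dimension 4.
Since 4 = 4, the vectors are linearly independent.

yes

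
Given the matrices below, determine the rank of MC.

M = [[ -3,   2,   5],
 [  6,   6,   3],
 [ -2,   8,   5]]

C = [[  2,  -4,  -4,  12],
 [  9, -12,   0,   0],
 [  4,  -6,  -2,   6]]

2

First compute MC:
[[ 32, -42,   2,  -6],
 [ 78, -114, -30,  90],
 [ 88, -118,  -2,   6]]
Now row reduce the product.
R2 ← R2 − (39/16)·R1: [0, -93/8, -279/8, 837/8]
R3 ← R3 − (11/4)·R1: [0, -5/2, -15/2, 45/2]
R3 ← R3 − (20/93)·R2: [0, 0, 0, 0]
2 nonzero rows, so rank(MC) = 2.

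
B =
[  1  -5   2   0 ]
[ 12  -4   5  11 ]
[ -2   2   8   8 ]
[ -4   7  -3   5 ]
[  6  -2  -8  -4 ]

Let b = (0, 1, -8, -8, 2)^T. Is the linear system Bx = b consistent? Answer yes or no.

Row reduce the augmented matrix [B | b].
R2 ← R2 − (12)·R1: [0, 56, -19, 11, 1]
R3 ← R3 + (2)·R1: [0, -8, 12, 8, -8]
R4 ← R4 + (4)·R1: [0, -13, 5, 5, -8]
R5 ← R5 − (6)·R1: [0, 28, -20, -4, 2]
R3 ← R3 + (1/7)·R2: [0, 0, 65/7, 67/7, -55/7]
R4 ← R4 + (13/56)·R2: [0, 0, 33/56, 423/56, -435/56]
R5 ← R5 − (1/2)·R2: [0, 0, -21/2, -19/2, 3/2]
R4 ← R4 − (33/520)·R3: [0, 0, 0, 903/130, -189/26]
R5 ← R5 + (147/130)·R3: [0, 0, 0, 86/65, -96/13]
R5 ← R5 − (4/21)·R4: [0, 0, 0, 0, -6]
The echelon form has 5 nonzero rows; the last pivot sits in the augmented column, so rank(B) = 4 but rank([B|b]) = 5.
Since the ranks differ, the system is inconsistent.

no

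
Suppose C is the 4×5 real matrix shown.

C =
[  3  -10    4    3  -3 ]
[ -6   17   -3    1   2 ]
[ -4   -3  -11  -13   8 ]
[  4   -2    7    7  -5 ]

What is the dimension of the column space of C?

Row reduce to echelon form.
R2 ← R2 + (2)·R1: [0, -3, 5, 7, -4]
R3 ← R3 + (4/3)·R1: [0, -49/3, -17/3, -9, 4]
R4 ← R4 − (4/3)·R1: [0, 34/3, 5/3, 3, -1]
R3 ← R3 − (49/9)·R2: [0, 0, -296/9, -424/9, 232/9]
R4 ← R4 + (34/9)·R2: [0, 0, 185/9, 265/9, -145/9]
R4 ← R4 + (5/8)·R3: [0, 0, 0, 0, 0]
Echelon form has 3 nonzero rows, so rank(C) = 3.
The column space has dimension equal to the rank: 3.

3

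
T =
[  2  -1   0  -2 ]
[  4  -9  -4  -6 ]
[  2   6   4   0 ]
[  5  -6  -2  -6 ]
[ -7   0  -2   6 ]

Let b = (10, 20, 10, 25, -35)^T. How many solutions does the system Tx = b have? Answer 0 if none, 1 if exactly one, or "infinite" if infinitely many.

infinite

Row reduce the augmented matrix [T | b].
R2 ← R2 − (2)·R1: [0, -7, -4, -2, 0]
R3 ← R3 − R1: [0, 7, 4, 2, 0]
R4 ← R4 − (5/2)·R1: [0, -7/2, -2, -1, 0]
R5 ← R5 + (7/2)·R1: [0, -7/2, -2, -1, 0]
R3 ← R3 + R2: [0, 0, 0, 0, 0]
R4 ← R4 − (1/2)·R2: [0, 0, 0, 0, 0]
R5 ← R5 − (1/2)·R2: [0, 0, 0, 0, 0]
The echelon form has 2 nonzero rows, and every pivot lies in the first 4 columns, so rank(T) = rank([T|b]) = 2.
The system is consistent.
rank = 2 < 4 unknowns, so there are infinitely many solutions.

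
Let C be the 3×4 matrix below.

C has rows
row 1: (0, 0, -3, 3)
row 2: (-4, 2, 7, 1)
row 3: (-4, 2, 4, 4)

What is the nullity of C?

Row reduce to echelon form.
Swap R1 ↔ R2
R3 ← R3 − R1: [0, 0, -3, 3]
R3 ← R3 − R2: [0, 0, 0, 0]
2 nonzero rows, so rank(C) = 2.
C has 4 columns; by rank–nullity, nullity = 4 − 2 = 2.

2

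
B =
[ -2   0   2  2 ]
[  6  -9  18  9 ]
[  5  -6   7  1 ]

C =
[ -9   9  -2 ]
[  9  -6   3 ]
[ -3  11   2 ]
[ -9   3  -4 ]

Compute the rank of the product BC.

2

First compute BC:
[[ -6,  10,   0],
 [-270, 333, -39],
 [-129, 161, -18]]
Now row reduce the product.
R2 ← R2 − (45)·R1: [0, -117, -39]
R3 ← R3 − (43/2)·R1: [0, -54, -18]
R3 ← R3 − (6/13)·R2: [0, 0, 0]
2 nonzero rows, so rank(BC) = 2.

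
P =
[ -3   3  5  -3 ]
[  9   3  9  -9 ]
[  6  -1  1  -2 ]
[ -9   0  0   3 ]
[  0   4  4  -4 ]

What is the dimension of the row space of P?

3

Row reduce to echelon form.
R2 ← R2 + (3)·R1: [0, 12, 24, -18]
R3 ← R3 + (2)·R1: [0, 5, 11, -8]
R4 ← R4 − (3)·R1: [0, -9, -15, 12]
R3 ← R3 − (5/12)·R2: [0, 0, 1, -1/2]
R4 ← R4 + (3/4)·R2: [0, 0, 3, -3/2]
R5 ← R5 − (1/3)·R2: [0, 0, -4, 2]
R4 ← R4 − (3)·R3: [0, 0, 0, 0]
R5 ← R5 + (4)·R3: [0, 0, 0, 0]
Echelon form has 3 nonzero rows, so rank(P) = 3.
The row space has dimension equal to the rank: 3.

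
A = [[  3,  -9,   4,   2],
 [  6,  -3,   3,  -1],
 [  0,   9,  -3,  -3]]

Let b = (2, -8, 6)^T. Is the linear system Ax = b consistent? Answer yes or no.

Row reduce the augmented matrix [A | b].
R2 ← R2 − (2)·R1: [0, 15, -5, -5, -12]
R3 ← R3 − (3/5)·R2: [0, 0, 0, 0, 66/5]
The echelon form has 3 nonzero rows; the last pivot sits in the augmented column, so rank(A) = 2 but rank([A|b]) = 3.
Since the ranks differ, the system is inconsistent.

no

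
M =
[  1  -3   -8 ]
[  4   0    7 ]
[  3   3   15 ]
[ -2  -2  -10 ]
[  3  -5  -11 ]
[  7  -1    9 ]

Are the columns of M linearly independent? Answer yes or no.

no

Row reduce M to echelon form.
R2 ← R2 − (4)·R1: [0, 12, 39]
R3 ← R3 − (3)·R1: [0, 12, 39]
R4 ← R4 + (2)·R1: [0, -8, -26]
R5 ← R5 − (3)·R1: [0, 4, 13]
R6 ← R6 − (7)·R1: [0, 20, 65]
R3 ← R3 − R2: [0, 0, 0]
R4 ← R4 + (2/3)·R2: [0, 0, 0]
R5 ← R5 − (1/3)·R2: [0, 0, 0]
R6 ← R6 − (5/3)·R2: [0, 0, 0]
2 pivots among 3 columns.
Only 2 < 3 pivot columns, so the columns are linearly dependent.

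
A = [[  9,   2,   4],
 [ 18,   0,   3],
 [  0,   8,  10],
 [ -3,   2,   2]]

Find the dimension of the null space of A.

1

Row reduce to echelon form.
R2 ← R2 − (2)·R1: [0, -4, -5]
R4 ← R4 + (1/3)·R1: [0, 8/3, 10/3]
R3 ← R3 + (2)·R2: [0, 0, 0]
R4 ← R4 + (2/3)·R2: [0, 0, 0]
2 nonzero rows, so rank(A) = 2.
A has 3 columns; by rank–nullity, nullity = 3 − 2 = 1.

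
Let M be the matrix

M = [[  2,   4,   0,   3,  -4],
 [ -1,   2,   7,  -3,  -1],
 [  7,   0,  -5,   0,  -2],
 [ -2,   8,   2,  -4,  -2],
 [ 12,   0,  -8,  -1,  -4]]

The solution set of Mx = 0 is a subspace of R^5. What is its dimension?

0

Row reduce to echelon form.
R2 ← R2 + (1/2)·R1: [0, 4, 7, -3/2, -3]
R3 ← R3 − (7/2)·R1: [0, -14, -5, -21/2, 12]
R4 ← R4 + R1: [0, 12, 2, -1, -6]
R5 ← R5 − (6)·R1: [0, -24, -8, -19, 20]
R3 ← R3 + (7/2)·R2: [0, 0, 39/2, -63/4, 3/2]
R4 ← R4 − (3)·R2: [0, 0, -19, 7/2, 3]
R5 ← R5 + (6)·R2: [0, 0, 34, -28, 2]
R4 ← R4 + (38/39)·R3: [0, 0, 0, -154/13, 58/13]
R5 ← R5 − (68/39)·R3: [0, 0, 0, -7/13, -8/13]
R5 ← R5 − (1/22)·R4: [0, 0, 0, 0, -9/11]
5 nonzero rows, so rank(M) = 5.
M has 5 columns; by rank–nullity, nullity = 5 − 5 = 0.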